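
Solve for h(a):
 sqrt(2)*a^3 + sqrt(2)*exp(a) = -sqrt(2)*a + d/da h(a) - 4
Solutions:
 h(a) = C1 + sqrt(2)*a^4/4 + sqrt(2)*a^2/2 + 4*a + sqrt(2)*exp(a)


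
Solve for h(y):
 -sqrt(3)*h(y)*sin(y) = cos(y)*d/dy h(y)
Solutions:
 h(y) = C1*cos(y)^(sqrt(3))


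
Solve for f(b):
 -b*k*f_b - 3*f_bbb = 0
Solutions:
 f(b) = C1 + Integral(C2*airyai(3^(2/3)*b*(-k)^(1/3)/3) + C3*airybi(3^(2/3)*b*(-k)^(1/3)/3), b)


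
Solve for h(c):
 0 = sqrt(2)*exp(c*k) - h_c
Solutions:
 h(c) = C1 + sqrt(2)*exp(c*k)/k


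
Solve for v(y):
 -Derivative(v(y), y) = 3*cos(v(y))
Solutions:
 v(y) = pi - asin((C1 + exp(6*y))/(C1 - exp(6*y)))
 v(y) = asin((C1 + exp(6*y))/(C1 - exp(6*y)))


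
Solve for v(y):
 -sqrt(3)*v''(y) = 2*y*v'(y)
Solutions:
 v(y) = C1 + C2*erf(3^(3/4)*y/3)


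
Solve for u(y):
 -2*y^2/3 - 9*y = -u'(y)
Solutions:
 u(y) = C1 + 2*y^3/9 + 9*y^2/2


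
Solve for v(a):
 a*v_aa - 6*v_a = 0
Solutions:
 v(a) = C1 + C2*a^7


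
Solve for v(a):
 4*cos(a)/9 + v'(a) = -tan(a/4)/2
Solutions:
 v(a) = C1 + 2*log(cos(a/4)) - 4*sin(a)/9


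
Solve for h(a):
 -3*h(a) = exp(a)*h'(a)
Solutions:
 h(a) = C1*exp(3*exp(-a))


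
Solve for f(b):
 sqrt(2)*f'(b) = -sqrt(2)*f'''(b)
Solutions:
 f(b) = C1 + C2*sin(b) + C3*cos(b)


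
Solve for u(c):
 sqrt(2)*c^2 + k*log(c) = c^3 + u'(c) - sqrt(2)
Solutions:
 u(c) = C1 - c^4/4 + sqrt(2)*c^3/3 + c*k*log(c) - c*k + sqrt(2)*c


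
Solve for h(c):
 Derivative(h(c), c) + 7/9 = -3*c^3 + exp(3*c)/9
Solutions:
 h(c) = C1 - 3*c^4/4 - 7*c/9 + exp(3*c)/27


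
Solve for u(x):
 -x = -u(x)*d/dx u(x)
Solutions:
 u(x) = -sqrt(C1 + x^2)
 u(x) = sqrt(C1 + x^2)


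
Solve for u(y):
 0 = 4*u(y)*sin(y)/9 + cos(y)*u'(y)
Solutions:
 u(y) = C1*cos(y)^(4/9)


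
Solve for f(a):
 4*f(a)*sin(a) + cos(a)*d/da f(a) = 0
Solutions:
 f(a) = C1*cos(a)^4


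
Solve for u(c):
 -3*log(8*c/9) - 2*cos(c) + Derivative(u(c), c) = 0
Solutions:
 u(c) = C1 + 3*c*log(c) - 6*c*log(3) - 3*c + 9*c*log(2) + 2*sin(c)


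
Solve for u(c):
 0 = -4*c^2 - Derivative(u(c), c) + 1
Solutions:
 u(c) = C1 - 4*c^3/3 + c


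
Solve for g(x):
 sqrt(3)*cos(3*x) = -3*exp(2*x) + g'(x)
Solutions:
 g(x) = C1 + 3*exp(2*x)/2 + sqrt(3)*sin(3*x)/3


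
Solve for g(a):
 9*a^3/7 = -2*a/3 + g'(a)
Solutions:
 g(a) = C1 + 9*a^4/28 + a^2/3


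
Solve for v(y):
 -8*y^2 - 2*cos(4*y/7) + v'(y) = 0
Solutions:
 v(y) = C1 + 8*y^3/3 + 7*sin(4*y/7)/2


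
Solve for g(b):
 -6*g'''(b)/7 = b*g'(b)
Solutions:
 g(b) = C1 + Integral(C2*airyai(-6^(2/3)*7^(1/3)*b/6) + C3*airybi(-6^(2/3)*7^(1/3)*b/6), b)


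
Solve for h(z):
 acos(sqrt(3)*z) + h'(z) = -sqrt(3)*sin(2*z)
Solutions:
 h(z) = C1 - z*acos(sqrt(3)*z) + sqrt(3)*sqrt(1 - 3*z^2)/3 + sqrt(3)*cos(2*z)/2


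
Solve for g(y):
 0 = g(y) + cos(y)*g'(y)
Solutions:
 g(y) = C1*sqrt(sin(y) - 1)/sqrt(sin(y) + 1)


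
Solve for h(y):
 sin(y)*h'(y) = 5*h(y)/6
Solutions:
 h(y) = C1*(cos(y) - 1)^(5/12)/(cos(y) + 1)^(5/12)


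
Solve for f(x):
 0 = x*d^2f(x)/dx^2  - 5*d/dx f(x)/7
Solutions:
 f(x) = C1 + C2*x^(12/7)


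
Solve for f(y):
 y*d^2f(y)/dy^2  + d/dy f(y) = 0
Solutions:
 f(y) = C1 + C2*log(y)


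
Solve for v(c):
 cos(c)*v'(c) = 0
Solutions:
 v(c) = C1


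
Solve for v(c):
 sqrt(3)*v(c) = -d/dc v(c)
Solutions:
 v(c) = C1*exp(-sqrt(3)*c)


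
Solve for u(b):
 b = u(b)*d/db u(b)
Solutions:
 u(b) = -sqrt(C1 + b^2)
 u(b) = sqrt(C1 + b^2)


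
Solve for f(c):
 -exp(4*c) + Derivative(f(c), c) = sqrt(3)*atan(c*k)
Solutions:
 f(c) = C1 + sqrt(3)*Piecewise((c*atan(c*k) - log(c^2*k^2 + 1)/(2*k), Ne(k, 0)), (0, True)) + exp(4*c)/4


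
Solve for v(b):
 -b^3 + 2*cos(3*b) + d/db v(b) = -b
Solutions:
 v(b) = C1 + b^4/4 - b^2/2 - 2*sin(3*b)/3


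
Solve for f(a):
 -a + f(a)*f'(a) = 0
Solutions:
 f(a) = -sqrt(C1 + a^2)
 f(a) = sqrt(C1 + a^2)


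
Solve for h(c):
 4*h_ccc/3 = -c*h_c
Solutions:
 h(c) = C1 + Integral(C2*airyai(-6^(1/3)*c/2) + C3*airybi(-6^(1/3)*c/2), c)


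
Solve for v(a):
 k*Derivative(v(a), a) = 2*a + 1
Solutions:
 v(a) = C1 + a^2/k + a/k


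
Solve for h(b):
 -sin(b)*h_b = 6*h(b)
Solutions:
 h(b) = C1*(cos(b)^3 + 3*cos(b)^2 + 3*cos(b) + 1)/(cos(b)^3 - 3*cos(b)^2 + 3*cos(b) - 1)


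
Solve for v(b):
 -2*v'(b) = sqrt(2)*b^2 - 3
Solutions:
 v(b) = C1 - sqrt(2)*b^3/6 + 3*b/2


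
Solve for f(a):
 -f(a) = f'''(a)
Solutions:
 f(a) = C3*exp(-a) + (C1*sin(sqrt(3)*a/2) + C2*cos(sqrt(3)*a/2))*exp(a/2)


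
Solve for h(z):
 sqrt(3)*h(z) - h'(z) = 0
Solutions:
 h(z) = C1*exp(sqrt(3)*z)


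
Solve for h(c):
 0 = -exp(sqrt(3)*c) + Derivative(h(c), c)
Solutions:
 h(c) = C1 + sqrt(3)*exp(sqrt(3)*c)/3


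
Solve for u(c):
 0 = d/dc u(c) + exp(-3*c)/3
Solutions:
 u(c) = C1 + exp(-3*c)/9


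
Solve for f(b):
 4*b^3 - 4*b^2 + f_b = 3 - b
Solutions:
 f(b) = C1 - b^4 + 4*b^3/3 - b^2/2 + 3*b


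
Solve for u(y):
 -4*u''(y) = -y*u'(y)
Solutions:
 u(y) = C1 + C2*erfi(sqrt(2)*y/4)


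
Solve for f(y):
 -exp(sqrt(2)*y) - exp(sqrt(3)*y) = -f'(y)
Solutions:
 f(y) = C1 + sqrt(2)*exp(sqrt(2)*y)/2 + sqrt(3)*exp(sqrt(3)*y)/3


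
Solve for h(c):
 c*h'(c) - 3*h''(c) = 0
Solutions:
 h(c) = C1 + C2*erfi(sqrt(6)*c/6)


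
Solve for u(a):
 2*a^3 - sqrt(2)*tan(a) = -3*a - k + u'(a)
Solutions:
 u(a) = C1 + a^4/2 + 3*a^2/2 + a*k + sqrt(2)*log(cos(a))


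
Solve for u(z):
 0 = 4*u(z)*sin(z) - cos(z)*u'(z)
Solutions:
 u(z) = C1/cos(z)^4


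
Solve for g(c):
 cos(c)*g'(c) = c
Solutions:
 g(c) = C1 + Integral(c/cos(c), c)


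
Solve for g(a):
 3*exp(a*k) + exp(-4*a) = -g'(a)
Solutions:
 g(a) = C1 + exp(-4*a)/4 - 3*exp(a*k)/k


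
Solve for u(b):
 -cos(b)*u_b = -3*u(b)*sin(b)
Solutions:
 u(b) = C1/cos(b)^3


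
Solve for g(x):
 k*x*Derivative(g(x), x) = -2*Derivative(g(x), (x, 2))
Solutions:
 g(x) = Piecewise((-sqrt(pi)*C1*erf(sqrt(k)*x/2)/sqrt(k) - C2, (k > 0) | (k < 0)), (-C1*x - C2, True))


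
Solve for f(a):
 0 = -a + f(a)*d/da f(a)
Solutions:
 f(a) = -sqrt(C1 + a^2)
 f(a) = sqrt(C1 + a^2)


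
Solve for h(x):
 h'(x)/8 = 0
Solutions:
 h(x) = C1


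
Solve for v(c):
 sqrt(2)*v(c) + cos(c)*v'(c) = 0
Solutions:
 v(c) = C1*(sin(c) - 1)^(sqrt(2)/2)/(sin(c) + 1)^(sqrt(2)/2)


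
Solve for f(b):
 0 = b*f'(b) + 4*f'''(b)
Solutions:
 f(b) = C1 + Integral(C2*airyai(-2^(1/3)*b/2) + C3*airybi(-2^(1/3)*b/2), b)


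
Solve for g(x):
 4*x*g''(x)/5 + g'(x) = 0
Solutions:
 g(x) = C1 + C2/x^(1/4)


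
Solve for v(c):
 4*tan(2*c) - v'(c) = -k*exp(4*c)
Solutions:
 v(c) = C1 + k*exp(4*c)/4 - 2*log(cos(2*c))


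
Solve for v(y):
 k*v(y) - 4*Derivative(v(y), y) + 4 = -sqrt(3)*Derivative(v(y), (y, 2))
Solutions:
 v(y) = C1*exp(sqrt(3)*y*(2 - sqrt(-sqrt(3)*k + 4))/3) + C2*exp(sqrt(3)*y*(sqrt(-sqrt(3)*k + 4) + 2)/3) - 4/k


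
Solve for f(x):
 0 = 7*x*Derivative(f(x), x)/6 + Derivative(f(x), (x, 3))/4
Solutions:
 f(x) = C1 + Integral(C2*airyai(-14^(1/3)*3^(2/3)*x/3) + C3*airybi(-14^(1/3)*3^(2/3)*x/3), x)


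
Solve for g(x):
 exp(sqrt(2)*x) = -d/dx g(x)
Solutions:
 g(x) = C1 - sqrt(2)*exp(sqrt(2)*x)/2


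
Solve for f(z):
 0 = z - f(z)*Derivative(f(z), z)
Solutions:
 f(z) = -sqrt(C1 + z^2)
 f(z) = sqrt(C1 + z^2)


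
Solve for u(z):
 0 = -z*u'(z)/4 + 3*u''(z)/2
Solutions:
 u(z) = C1 + C2*erfi(sqrt(3)*z/6)


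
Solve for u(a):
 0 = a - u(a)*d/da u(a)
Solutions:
 u(a) = -sqrt(C1 + a^2)
 u(a) = sqrt(C1 + a^2)


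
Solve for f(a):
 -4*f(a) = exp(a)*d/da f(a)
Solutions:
 f(a) = C1*exp(4*exp(-a))


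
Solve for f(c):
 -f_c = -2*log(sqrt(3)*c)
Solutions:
 f(c) = C1 + 2*c*log(c) - 2*c + c*log(3)


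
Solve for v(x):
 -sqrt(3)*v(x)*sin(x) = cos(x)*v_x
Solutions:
 v(x) = C1*cos(x)^(sqrt(3))


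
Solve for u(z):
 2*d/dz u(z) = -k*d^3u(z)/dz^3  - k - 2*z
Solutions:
 u(z) = C1 + C2*exp(-sqrt(2)*z*sqrt(-1/k)) + C3*exp(sqrt(2)*z*sqrt(-1/k)) - k*z/2 - z^2/2


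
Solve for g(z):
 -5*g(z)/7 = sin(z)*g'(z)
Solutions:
 g(z) = C1*(cos(z) + 1)^(5/14)/(cos(z) - 1)^(5/14)


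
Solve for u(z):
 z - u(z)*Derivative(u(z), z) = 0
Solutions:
 u(z) = -sqrt(C1 + z^2)
 u(z) = sqrt(C1 + z^2)


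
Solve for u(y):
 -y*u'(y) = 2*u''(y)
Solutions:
 u(y) = C1 + C2*erf(y/2)


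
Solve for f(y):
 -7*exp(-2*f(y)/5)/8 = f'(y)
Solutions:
 f(y) = 5*log(-sqrt(C1 - 7*y)) - 5*log(10) + 5*log(5)/2
 f(y) = 5*log(C1 - 7*y)/2 - 5*log(10) + 5*log(5)/2


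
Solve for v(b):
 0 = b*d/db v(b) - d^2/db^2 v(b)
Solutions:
 v(b) = C1 + C2*erfi(sqrt(2)*b/2)


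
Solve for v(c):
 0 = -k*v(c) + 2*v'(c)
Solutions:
 v(c) = C1*exp(c*k/2)


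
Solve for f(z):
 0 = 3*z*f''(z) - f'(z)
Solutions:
 f(z) = C1 + C2*z^(4/3)


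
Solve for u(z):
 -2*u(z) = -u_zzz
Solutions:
 u(z) = C3*exp(2^(1/3)*z) + (C1*sin(2^(1/3)*sqrt(3)*z/2) + C2*cos(2^(1/3)*sqrt(3)*z/2))*exp(-2^(1/3)*z/2)


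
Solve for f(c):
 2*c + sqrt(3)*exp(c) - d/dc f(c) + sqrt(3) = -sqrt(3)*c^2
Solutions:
 f(c) = C1 + sqrt(3)*c^3/3 + c^2 + sqrt(3)*c + sqrt(3)*exp(c)


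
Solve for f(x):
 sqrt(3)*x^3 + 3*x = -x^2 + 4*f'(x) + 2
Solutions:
 f(x) = C1 + sqrt(3)*x^4/16 + x^3/12 + 3*x^2/8 - x/2


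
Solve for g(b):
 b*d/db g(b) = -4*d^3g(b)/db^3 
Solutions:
 g(b) = C1 + Integral(C2*airyai(-2^(1/3)*b/2) + C3*airybi(-2^(1/3)*b/2), b)


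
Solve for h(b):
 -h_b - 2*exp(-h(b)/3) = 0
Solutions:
 h(b) = 3*log(C1 - 2*b/3)


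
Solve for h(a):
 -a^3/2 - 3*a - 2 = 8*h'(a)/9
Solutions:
 h(a) = C1 - 9*a^4/64 - 27*a^2/16 - 9*a/4


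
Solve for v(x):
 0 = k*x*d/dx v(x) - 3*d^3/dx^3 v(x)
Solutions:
 v(x) = C1 + Integral(C2*airyai(3^(2/3)*k^(1/3)*x/3) + C3*airybi(3^(2/3)*k^(1/3)*x/3), x)


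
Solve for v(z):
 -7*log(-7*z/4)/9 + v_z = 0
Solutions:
 v(z) = C1 + 7*z*log(-z)/9 + 7*z*(-2*log(2) - 1 + log(7))/9


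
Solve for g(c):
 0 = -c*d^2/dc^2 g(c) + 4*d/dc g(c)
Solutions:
 g(c) = C1 + C2*c^5


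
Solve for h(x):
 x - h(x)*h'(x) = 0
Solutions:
 h(x) = -sqrt(C1 + x^2)
 h(x) = sqrt(C1 + x^2)


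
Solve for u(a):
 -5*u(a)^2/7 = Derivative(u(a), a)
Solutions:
 u(a) = 7/(C1 + 5*a)


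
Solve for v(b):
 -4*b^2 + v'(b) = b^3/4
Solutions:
 v(b) = C1 + b^4/16 + 4*b^3/3


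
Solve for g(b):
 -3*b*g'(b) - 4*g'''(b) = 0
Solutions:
 g(b) = C1 + Integral(C2*airyai(-6^(1/3)*b/2) + C3*airybi(-6^(1/3)*b/2), b)


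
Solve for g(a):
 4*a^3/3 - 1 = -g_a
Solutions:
 g(a) = C1 - a^4/3 + a


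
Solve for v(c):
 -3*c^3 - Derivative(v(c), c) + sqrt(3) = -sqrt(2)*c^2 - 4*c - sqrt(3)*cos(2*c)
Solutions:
 v(c) = C1 - 3*c^4/4 + sqrt(2)*c^3/3 + 2*c^2 + sqrt(3)*(c + sin(c)*cos(c))


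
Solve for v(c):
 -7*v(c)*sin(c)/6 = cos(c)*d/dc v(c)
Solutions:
 v(c) = C1*cos(c)^(7/6)


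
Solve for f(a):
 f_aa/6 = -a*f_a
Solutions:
 f(a) = C1 + C2*erf(sqrt(3)*a)


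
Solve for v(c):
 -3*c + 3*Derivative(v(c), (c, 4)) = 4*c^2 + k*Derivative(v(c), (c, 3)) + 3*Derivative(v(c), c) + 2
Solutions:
 v(c) = C1 + C2*exp(c*(-2*2^(1/3)*k^2/(-2*k^3 + sqrt(-4*k^6 + (2*k^3 + 729)^2) - 729)^(1/3) + 2*k - 2^(2/3)*(-2*k^3 + sqrt(-4*k^6 + (2*k^3 + 729)^2) - 729)^(1/3))/18) + C3*exp(c*(-8*2^(1/3)*k^2/((-1 + sqrt(3)*I)*(-2*k^3 + sqrt(-4*k^6 + (2*k^3 + 729)^2) - 729)^(1/3)) + 4*k + 2^(2/3)*(-2*k^3 + sqrt(-4*k^6 + (2*k^3 + 729)^2) - 729)^(1/3) - 2^(2/3)*sqrt(3)*I*(-2*k^3 + sqrt(-4*k^6 + (2*k^3 + 729)^2) - 729)^(1/3))/36) + C4*exp(c*(8*2^(1/3)*k^2/((1 + sqrt(3)*I)*(-2*k^3 + sqrt(-4*k^6 + (2*k^3 + 729)^2) - 729)^(1/3)) + 4*k + 2^(2/3)*(-2*k^3 + sqrt(-4*k^6 + (2*k^3 + 729)^2) - 729)^(1/3) + 2^(2/3)*sqrt(3)*I*(-2*k^3 + sqrt(-4*k^6 + (2*k^3 + 729)^2) - 729)^(1/3))/36) - 4*c^3/9 - c^2/2 + 8*c*k/9 - 2*c/3


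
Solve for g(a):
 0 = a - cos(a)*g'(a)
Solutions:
 g(a) = C1 + Integral(a/cos(a), a)


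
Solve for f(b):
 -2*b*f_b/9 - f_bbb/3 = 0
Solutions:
 f(b) = C1 + Integral(C2*airyai(-2^(1/3)*3^(2/3)*b/3) + C3*airybi(-2^(1/3)*3^(2/3)*b/3), b)


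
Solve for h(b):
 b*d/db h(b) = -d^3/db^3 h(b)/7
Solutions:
 h(b) = C1 + Integral(C2*airyai(-7^(1/3)*b) + C3*airybi(-7^(1/3)*b), b)


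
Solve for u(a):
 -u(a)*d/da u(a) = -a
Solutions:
 u(a) = -sqrt(C1 + a^2)
 u(a) = sqrt(C1 + a^2)


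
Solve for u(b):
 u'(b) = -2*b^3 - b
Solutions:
 u(b) = C1 - b^4/2 - b^2/2


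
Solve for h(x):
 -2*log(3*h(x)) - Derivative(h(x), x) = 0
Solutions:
 Integral(1/(log(_y) + log(3)), (_y, h(x)))/2 = C1 - x


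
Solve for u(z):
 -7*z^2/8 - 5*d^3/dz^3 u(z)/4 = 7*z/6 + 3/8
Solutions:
 u(z) = C1 + C2*z + C3*z^2 - 7*z^5/600 - 7*z^4/180 - z^3/20


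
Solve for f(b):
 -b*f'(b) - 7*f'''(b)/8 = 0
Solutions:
 f(b) = C1 + Integral(C2*airyai(-2*7^(2/3)*b/7) + C3*airybi(-2*7^(2/3)*b/7), b)


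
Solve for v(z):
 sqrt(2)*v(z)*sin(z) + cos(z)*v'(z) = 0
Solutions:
 v(z) = C1*cos(z)^(sqrt(2))


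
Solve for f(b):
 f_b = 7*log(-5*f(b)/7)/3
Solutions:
 -3*Integral(1/(log(-_y) - log(7) + log(5)), (_y, f(b)))/7 = C1 - b


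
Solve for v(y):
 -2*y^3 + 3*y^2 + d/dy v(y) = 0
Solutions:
 v(y) = C1 + y^4/2 - y^3


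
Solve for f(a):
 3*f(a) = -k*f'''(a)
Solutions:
 f(a) = C1*exp(3^(1/3)*a*(-1/k)^(1/3)) + C2*exp(a*(-1/k)^(1/3)*(-3^(1/3) + 3^(5/6)*I)/2) + C3*exp(-a*(-1/k)^(1/3)*(3^(1/3) + 3^(5/6)*I)/2)


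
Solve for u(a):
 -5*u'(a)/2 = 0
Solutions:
 u(a) = C1


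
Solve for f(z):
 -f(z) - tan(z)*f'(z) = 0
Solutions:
 f(z) = C1/sin(z)


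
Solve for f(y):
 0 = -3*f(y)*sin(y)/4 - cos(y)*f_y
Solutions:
 f(y) = C1*cos(y)^(3/4)


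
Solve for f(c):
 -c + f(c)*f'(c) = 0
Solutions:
 f(c) = -sqrt(C1 + c^2)
 f(c) = sqrt(C1 + c^2)


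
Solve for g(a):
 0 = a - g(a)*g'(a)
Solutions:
 g(a) = -sqrt(C1 + a^2)
 g(a) = sqrt(C1 + a^2)


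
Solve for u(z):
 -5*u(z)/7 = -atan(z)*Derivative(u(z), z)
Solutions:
 u(z) = C1*exp(5*Integral(1/atan(z), z)/7)


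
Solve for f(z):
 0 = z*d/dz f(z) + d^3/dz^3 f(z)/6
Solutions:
 f(z) = C1 + Integral(C2*airyai(-6^(1/3)*z) + C3*airybi(-6^(1/3)*z), z)


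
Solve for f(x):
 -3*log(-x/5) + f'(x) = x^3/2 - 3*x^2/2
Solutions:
 f(x) = C1 + x^4/8 - x^3/2 + 3*x*log(-x) + 3*x*(-log(5) - 1)


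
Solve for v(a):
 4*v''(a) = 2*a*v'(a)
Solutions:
 v(a) = C1 + C2*erfi(a/2)


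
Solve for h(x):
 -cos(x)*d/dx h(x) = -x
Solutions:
 h(x) = C1 + Integral(x/cos(x), x)


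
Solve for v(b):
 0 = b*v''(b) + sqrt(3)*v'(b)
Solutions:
 v(b) = C1 + C2*b^(1 - sqrt(3))


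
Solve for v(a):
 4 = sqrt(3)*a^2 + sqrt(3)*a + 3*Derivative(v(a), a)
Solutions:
 v(a) = C1 - sqrt(3)*a^3/9 - sqrt(3)*a^2/6 + 4*a/3


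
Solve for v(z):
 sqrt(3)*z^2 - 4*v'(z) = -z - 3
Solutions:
 v(z) = C1 + sqrt(3)*z^3/12 + z^2/8 + 3*z/4


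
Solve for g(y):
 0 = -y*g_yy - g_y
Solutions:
 g(y) = C1 + C2*log(y)


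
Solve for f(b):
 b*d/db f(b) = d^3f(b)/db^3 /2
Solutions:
 f(b) = C1 + Integral(C2*airyai(2^(1/3)*b) + C3*airybi(2^(1/3)*b), b)


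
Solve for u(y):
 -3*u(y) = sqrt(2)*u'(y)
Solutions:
 u(y) = C1*exp(-3*sqrt(2)*y/2)


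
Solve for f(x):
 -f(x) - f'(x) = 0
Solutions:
 f(x) = C1*exp(-x)


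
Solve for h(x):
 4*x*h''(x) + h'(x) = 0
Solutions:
 h(x) = C1 + C2*x^(3/4)


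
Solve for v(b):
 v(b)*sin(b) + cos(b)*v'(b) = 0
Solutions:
 v(b) = C1*cos(b)


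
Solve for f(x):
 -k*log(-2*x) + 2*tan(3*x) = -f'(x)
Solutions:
 f(x) = C1 + k*x*(log(-x) - 1) + k*x*log(2) + 2*log(cos(3*x))/3


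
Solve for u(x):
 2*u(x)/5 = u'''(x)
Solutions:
 u(x) = C3*exp(2^(1/3)*5^(2/3)*x/5) + (C1*sin(2^(1/3)*sqrt(3)*5^(2/3)*x/10) + C2*cos(2^(1/3)*sqrt(3)*5^(2/3)*x/10))*exp(-2^(1/3)*5^(2/3)*x/10)


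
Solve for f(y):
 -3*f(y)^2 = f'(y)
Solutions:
 f(y) = 1/(C1 + 3*y)


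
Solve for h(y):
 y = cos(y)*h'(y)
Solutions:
 h(y) = C1 + Integral(y/cos(y), y)


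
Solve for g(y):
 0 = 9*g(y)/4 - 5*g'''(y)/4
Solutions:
 g(y) = C3*exp(15^(2/3)*y/5) + (C1*sin(3*3^(1/6)*5^(2/3)*y/10) + C2*cos(3*3^(1/6)*5^(2/3)*y/10))*exp(-15^(2/3)*y/10)


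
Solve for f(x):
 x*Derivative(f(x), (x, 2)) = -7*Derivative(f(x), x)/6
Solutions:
 f(x) = C1 + C2/x^(1/6)


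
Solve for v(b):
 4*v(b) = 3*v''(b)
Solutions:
 v(b) = C1*exp(-2*sqrt(3)*b/3) + C2*exp(2*sqrt(3)*b/3)


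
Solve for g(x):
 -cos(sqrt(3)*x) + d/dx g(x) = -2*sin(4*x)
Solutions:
 g(x) = C1 + sqrt(3)*sin(sqrt(3)*x)/3 + cos(4*x)/2


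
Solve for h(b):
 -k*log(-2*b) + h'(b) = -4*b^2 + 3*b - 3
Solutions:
 h(b) = C1 - 4*b^3/3 + 3*b^2/2 + b*k*log(-b) + b*(-k + k*log(2) - 3)


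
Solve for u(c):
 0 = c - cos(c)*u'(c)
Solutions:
 u(c) = C1 + Integral(c/cos(c), c)


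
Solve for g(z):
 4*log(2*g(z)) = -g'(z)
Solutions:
 Integral(1/(log(_y) + log(2)), (_y, g(z)))/4 = C1 - z


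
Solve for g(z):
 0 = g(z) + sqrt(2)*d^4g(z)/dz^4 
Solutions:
 g(z) = (C1*sin(2^(3/8)*z/2) + C2*cos(2^(3/8)*z/2))*exp(-2^(3/8)*z/2) + (C3*sin(2^(3/8)*z/2) + C4*cos(2^(3/8)*z/2))*exp(2^(3/8)*z/2)


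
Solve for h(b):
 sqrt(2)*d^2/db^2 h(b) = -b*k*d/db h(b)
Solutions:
 h(b) = Piecewise((-2^(3/4)*sqrt(pi)*C1*erf(2^(1/4)*b*sqrt(k)/2)/(2*sqrt(k)) - C2, (k > 0) | (k < 0)), (-C1*b - C2, True))


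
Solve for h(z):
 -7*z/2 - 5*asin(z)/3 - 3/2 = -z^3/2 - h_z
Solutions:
 h(z) = C1 - z^4/8 + 7*z^2/4 + 5*z*asin(z)/3 + 3*z/2 + 5*sqrt(1 - z^2)/3


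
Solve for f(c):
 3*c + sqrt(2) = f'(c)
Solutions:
 f(c) = C1 + 3*c^2/2 + sqrt(2)*c


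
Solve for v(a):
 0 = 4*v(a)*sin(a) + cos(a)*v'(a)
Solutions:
 v(a) = C1*cos(a)^4


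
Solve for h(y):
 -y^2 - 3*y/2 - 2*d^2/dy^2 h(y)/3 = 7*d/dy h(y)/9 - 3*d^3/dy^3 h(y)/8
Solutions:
 h(y) = C1 + C2*exp(2*y*(4 - sqrt(58))/9) + C3*exp(2*y*(4 + sqrt(58))/9) - 3*y^3/7 + 27*y^2/196 - 2025*y/1372


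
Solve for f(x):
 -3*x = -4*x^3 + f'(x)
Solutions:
 f(x) = C1 + x^4 - 3*x^2/2


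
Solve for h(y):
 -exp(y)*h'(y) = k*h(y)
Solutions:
 h(y) = C1*exp(k*exp(-y))


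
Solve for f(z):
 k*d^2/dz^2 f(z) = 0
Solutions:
 f(z) = C1 + C2*z


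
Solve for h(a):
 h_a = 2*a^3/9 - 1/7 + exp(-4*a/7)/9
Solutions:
 h(a) = C1 + a^4/18 - a/7 - 7*exp(-4*a/7)/36


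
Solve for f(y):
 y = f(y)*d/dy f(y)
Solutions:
 f(y) = -sqrt(C1 + y^2)
 f(y) = sqrt(C1 + y^2)


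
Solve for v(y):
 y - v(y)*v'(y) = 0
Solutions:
 v(y) = -sqrt(C1 + y^2)
 v(y) = sqrt(C1 + y^2)


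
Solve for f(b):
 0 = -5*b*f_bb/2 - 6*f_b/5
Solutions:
 f(b) = C1 + C2*b^(13/25)


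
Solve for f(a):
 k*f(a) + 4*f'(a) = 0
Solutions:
 f(a) = C1*exp(-a*k/4)


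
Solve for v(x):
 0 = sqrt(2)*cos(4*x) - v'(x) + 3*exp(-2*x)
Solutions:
 v(x) = C1 + sqrt(2)*sin(4*x)/4 - 3*exp(-2*x)/2


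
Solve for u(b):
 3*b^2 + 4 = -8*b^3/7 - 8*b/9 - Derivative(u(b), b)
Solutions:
 u(b) = C1 - 2*b^4/7 - b^3 - 4*b^2/9 - 4*b


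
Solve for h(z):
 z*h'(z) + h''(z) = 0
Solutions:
 h(z) = C1 + C2*erf(sqrt(2)*z/2)


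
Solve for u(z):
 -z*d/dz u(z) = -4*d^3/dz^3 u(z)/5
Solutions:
 u(z) = C1 + Integral(C2*airyai(10^(1/3)*z/2) + C3*airybi(10^(1/3)*z/2), z)


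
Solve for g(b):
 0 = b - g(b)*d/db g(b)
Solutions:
 g(b) = -sqrt(C1 + b^2)
 g(b) = sqrt(C1 + b^2)


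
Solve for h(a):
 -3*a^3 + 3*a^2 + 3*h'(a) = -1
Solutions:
 h(a) = C1 + a^4/4 - a^3/3 - a/3


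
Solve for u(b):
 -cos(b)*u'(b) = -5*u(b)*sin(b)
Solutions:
 u(b) = C1/cos(b)^5


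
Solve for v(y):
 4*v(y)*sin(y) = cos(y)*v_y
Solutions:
 v(y) = C1/cos(y)^4


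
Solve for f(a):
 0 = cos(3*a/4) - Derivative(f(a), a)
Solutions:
 f(a) = C1 + 4*sin(3*a/4)/3


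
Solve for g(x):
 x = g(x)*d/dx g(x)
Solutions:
 g(x) = -sqrt(C1 + x^2)
 g(x) = sqrt(C1 + x^2)


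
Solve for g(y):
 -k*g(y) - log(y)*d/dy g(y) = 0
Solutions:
 g(y) = C1*exp(-k*li(y))


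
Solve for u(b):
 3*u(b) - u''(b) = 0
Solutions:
 u(b) = C1*exp(-sqrt(3)*b) + C2*exp(sqrt(3)*b)


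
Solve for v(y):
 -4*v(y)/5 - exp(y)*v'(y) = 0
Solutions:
 v(y) = C1*exp(4*exp(-y)/5)


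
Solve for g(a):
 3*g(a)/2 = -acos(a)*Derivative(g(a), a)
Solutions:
 g(a) = C1*exp(-3*Integral(1/acos(a), a)/2)


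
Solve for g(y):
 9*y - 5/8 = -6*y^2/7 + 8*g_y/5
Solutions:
 g(y) = C1 + 5*y^3/28 + 45*y^2/16 - 25*y/64


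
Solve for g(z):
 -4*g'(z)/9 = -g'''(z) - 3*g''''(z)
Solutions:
 g(z) = C1 + C2*exp(-z*((6*sqrt(78) + 53)^(-1/3) + 2 + (6*sqrt(78) + 53)^(1/3))/18)*sin(sqrt(3)*z*(-(6*sqrt(78) + 53)^(1/3) + (6*sqrt(78) + 53)^(-1/3))/18) + C3*exp(-z*((6*sqrt(78) + 53)^(-1/3) + 2 + (6*sqrt(78) + 53)^(1/3))/18)*cos(sqrt(3)*z*(-(6*sqrt(78) + 53)^(1/3) + (6*sqrt(78) + 53)^(-1/3))/18) + C4*exp(z*(-1 + (6*sqrt(78) + 53)^(-1/3) + (6*sqrt(78) + 53)^(1/3))/9)


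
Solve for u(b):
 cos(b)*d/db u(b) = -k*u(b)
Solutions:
 u(b) = C1*exp(k*(log(sin(b) - 1) - log(sin(b) + 1))/2)


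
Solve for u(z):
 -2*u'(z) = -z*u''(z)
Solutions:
 u(z) = C1 + C2*z^3


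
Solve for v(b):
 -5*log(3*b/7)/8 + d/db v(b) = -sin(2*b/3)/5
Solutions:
 v(b) = C1 + 5*b*log(b)/8 - 5*b*log(7)/8 - 5*b/8 + 5*b*log(3)/8 + 3*cos(2*b/3)/10


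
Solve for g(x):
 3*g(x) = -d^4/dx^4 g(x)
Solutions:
 g(x) = (C1*sin(sqrt(2)*3^(1/4)*x/2) + C2*cos(sqrt(2)*3^(1/4)*x/2))*exp(-sqrt(2)*3^(1/4)*x/2) + (C3*sin(sqrt(2)*3^(1/4)*x/2) + C4*cos(sqrt(2)*3^(1/4)*x/2))*exp(sqrt(2)*3^(1/4)*x/2)


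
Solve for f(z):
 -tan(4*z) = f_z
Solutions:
 f(z) = C1 + log(cos(4*z))/4


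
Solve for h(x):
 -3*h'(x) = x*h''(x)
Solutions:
 h(x) = C1 + C2/x^2


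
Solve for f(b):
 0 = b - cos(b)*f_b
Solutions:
 f(b) = C1 + Integral(b/cos(b), b)


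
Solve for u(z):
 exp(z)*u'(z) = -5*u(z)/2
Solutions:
 u(z) = C1*exp(5*exp(-z)/2)


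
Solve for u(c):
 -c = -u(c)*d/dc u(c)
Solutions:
 u(c) = -sqrt(C1 + c^2)
 u(c) = sqrt(C1 + c^2)


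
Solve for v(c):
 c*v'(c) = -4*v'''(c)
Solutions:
 v(c) = C1 + Integral(C2*airyai(-2^(1/3)*c/2) + C3*airybi(-2^(1/3)*c/2), c)


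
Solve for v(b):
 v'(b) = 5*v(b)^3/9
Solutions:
 v(b) = -3*sqrt(2)*sqrt(-1/(C1 + 5*b))/2
 v(b) = 3*sqrt(2)*sqrt(-1/(C1 + 5*b))/2


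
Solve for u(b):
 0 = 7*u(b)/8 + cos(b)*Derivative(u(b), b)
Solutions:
 u(b) = C1*(sin(b) - 1)^(7/16)/(sin(b) + 1)^(7/16)


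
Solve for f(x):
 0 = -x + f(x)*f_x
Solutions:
 f(x) = -sqrt(C1 + x^2)
 f(x) = sqrt(C1 + x^2)


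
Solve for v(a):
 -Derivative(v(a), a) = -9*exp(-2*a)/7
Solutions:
 v(a) = C1 - 9*exp(-2*a)/14


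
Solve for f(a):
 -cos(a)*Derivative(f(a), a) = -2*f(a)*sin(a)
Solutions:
 f(a) = C1/cos(a)^2


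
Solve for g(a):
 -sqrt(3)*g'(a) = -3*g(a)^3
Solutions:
 g(a) = -sqrt(2)*sqrt(-1/(C1 + sqrt(3)*a))/2
 g(a) = sqrt(2)*sqrt(-1/(C1 + sqrt(3)*a))/2


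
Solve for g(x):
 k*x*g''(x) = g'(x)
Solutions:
 g(x) = C1 + x^(((re(k) + 1)*re(k) + im(k)^2)/(re(k)^2 + im(k)^2))*(C2*sin(log(x)*Abs(im(k))/(re(k)^2 + im(k)^2)) + C3*cos(log(x)*im(k)/(re(k)^2 + im(k)^2)))


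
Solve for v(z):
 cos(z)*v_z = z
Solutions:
 v(z) = C1 + Integral(z/cos(z), z)


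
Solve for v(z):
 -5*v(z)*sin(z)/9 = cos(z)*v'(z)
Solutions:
 v(z) = C1*cos(z)^(5/9)


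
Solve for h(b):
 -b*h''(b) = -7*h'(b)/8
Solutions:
 h(b) = C1 + C2*b^(15/8)


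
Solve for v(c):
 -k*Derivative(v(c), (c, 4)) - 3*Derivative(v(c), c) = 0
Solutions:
 v(c) = C1 + C2*exp(3^(1/3)*c*(-1/k)^(1/3)) + C3*exp(c*(-1/k)^(1/3)*(-3^(1/3) + 3^(5/6)*I)/2) + C4*exp(-c*(-1/k)^(1/3)*(3^(1/3) + 3^(5/6)*I)/2)


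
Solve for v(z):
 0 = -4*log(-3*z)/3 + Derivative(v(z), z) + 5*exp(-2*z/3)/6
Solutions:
 v(z) = C1 + 4*z*log(-z)/3 + 4*z*(-1 + log(3))/3 + 5*exp(-2*z/3)/4


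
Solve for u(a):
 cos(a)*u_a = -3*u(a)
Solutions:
 u(a) = C1*(sin(a) - 1)^(3/2)/(sin(a) + 1)^(3/2)


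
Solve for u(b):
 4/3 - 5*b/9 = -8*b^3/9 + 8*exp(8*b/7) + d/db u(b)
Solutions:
 u(b) = C1 + 2*b^4/9 - 5*b^2/18 + 4*b/3 - 7*exp(8*b/7)


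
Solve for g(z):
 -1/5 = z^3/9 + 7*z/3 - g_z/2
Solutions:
 g(z) = C1 + z^4/18 + 7*z^2/3 + 2*z/5


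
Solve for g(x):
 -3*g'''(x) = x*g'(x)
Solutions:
 g(x) = C1 + Integral(C2*airyai(-3^(2/3)*x/3) + C3*airybi(-3^(2/3)*x/3), x)


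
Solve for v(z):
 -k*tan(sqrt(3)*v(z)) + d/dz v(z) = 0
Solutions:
 v(z) = sqrt(3)*(pi - asin(C1*exp(sqrt(3)*k*z)))/3
 v(z) = sqrt(3)*asin(C1*exp(sqrt(3)*k*z))/3


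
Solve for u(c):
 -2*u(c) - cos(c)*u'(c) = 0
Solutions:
 u(c) = C1*(sin(c) - 1)/(sin(c) + 1)


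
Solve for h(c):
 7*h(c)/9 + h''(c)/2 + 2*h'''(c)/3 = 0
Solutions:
 h(c) = C1*exp(c*(-6 + 3*3^(1/3)/(4*sqrt(826) + 115)^(1/3) + 3^(2/3)*(4*sqrt(826) + 115)^(1/3))/24)*sin(3^(1/6)*c*(-(4*sqrt(826) + 115)^(1/3) + 3^(2/3)/(4*sqrt(826) + 115)^(1/3))/8) + C2*exp(c*(-6 + 3*3^(1/3)/(4*sqrt(826) + 115)^(1/3) + 3^(2/3)*(4*sqrt(826) + 115)^(1/3))/24)*cos(3^(1/6)*c*(-(4*sqrt(826) + 115)^(1/3) + 3^(2/3)/(4*sqrt(826) + 115)^(1/3))/8) + C3*exp(-c*(3*3^(1/3)/(4*sqrt(826) + 115)^(1/3) + 3 + 3^(2/3)*(4*sqrt(826) + 115)^(1/3))/12)


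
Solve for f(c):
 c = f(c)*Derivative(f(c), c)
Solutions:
 f(c) = -sqrt(C1 + c^2)
 f(c) = sqrt(C1 + c^2)


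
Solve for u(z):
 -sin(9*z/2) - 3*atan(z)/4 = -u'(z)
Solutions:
 u(z) = C1 + 3*z*atan(z)/4 - 3*log(z^2 + 1)/8 - 2*cos(9*z/2)/9


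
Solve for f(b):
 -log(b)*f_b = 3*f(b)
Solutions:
 f(b) = C1*exp(-3*li(b))


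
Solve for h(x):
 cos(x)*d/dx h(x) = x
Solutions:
 h(x) = C1 + Integral(x/cos(x), x)


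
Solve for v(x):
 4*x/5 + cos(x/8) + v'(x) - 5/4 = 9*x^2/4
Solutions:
 v(x) = C1 + 3*x^3/4 - 2*x^2/5 + 5*x/4 - 8*sin(x/8)


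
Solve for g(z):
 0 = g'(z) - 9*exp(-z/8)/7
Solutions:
 g(z) = C1 - 72*exp(-z/8)/7


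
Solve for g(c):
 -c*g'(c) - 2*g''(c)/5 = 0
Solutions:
 g(c) = C1 + C2*erf(sqrt(5)*c/2)


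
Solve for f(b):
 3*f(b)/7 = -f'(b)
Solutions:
 f(b) = C1*exp(-3*b/7)


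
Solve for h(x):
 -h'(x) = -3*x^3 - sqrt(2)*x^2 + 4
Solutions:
 h(x) = C1 + 3*x^4/4 + sqrt(2)*x^3/3 - 4*x


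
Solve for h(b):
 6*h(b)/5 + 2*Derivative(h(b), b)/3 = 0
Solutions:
 h(b) = C1*exp(-9*b/5)


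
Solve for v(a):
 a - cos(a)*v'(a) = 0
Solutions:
 v(a) = C1 + Integral(a/cos(a), a)


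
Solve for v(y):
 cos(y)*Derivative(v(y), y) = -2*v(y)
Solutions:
 v(y) = C1*(sin(y) - 1)/(sin(y) + 1)


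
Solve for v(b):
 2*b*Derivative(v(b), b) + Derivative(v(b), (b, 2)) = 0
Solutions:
 v(b) = C1 + C2*erf(b)


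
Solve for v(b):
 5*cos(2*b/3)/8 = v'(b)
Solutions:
 v(b) = C1 + 15*sin(2*b/3)/16


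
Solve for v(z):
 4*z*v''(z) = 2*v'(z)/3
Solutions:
 v(z) = C1 + C2*z^(7/6)


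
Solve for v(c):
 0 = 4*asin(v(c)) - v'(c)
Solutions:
 Integral(1/asin(_y), (_y, v(c))) = C1 + 4*c


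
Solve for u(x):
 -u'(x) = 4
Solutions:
 u(x) = C1 - 4*x


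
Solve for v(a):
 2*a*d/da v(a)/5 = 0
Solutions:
 v(a) = C1


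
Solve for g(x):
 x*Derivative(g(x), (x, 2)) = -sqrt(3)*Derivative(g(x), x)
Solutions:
 g(x) = C1 + C2*x^(1 - sqrt(3))


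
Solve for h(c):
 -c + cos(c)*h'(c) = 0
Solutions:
 h(c) = C1 + Integral(c/cos(c), c)


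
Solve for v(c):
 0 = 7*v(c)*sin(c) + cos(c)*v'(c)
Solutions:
 v(c) = C1*cos(c)^7


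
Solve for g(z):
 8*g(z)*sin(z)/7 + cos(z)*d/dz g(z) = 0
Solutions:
 g(z) = C1*cos(z)^(8/7)


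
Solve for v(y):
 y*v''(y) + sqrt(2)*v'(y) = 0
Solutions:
 v(y) = C1 + C2*y^(1 - sqrt(2))


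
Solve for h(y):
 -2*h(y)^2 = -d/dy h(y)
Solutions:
 h(y) = -1/(C1 + 2*y)


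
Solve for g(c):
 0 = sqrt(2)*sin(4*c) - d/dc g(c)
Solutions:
 g(c) = C1 - sqrt(2)*cos(4*c)/4


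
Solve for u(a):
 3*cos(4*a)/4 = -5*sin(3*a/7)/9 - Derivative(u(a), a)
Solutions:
 u(a) = C1 - 3*sin(4*a)/16 + 35*cos(3*a/7)/27


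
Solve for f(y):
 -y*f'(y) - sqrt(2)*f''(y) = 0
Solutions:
 f(y) = C1 + C2*erf(2^(1/4)*y/2)


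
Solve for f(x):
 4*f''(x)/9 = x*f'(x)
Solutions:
 f(x) = C1 + C2*erfi(3*sqrt(2)*x/4)


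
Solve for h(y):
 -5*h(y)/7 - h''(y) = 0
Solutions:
 h(y) = C1*sin(sqrt(35)*y/7) + C2*cos(sqrt(35)*y/7)


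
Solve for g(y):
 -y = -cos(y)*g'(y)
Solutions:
 g(y) = C1 + Integral(y/cos(y), y)


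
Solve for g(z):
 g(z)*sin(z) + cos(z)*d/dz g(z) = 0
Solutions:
 g(z) = C1*cos(z)


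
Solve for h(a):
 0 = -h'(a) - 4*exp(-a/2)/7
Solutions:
 h(a) = C1 + 8*exp(-a/2)/7


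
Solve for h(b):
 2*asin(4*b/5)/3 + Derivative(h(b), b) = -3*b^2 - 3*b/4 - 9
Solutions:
 h(b) = C1 - b^3 - 3*b^2/8 - 2*b*asin(4*b/5)/3 - 9*b - sqrt(25 - 16*b^2)/6


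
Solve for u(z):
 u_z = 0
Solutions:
 u(z) = C1


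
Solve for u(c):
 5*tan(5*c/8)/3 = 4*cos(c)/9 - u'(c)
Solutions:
 u(c) = C1 + 8*log(cos(5*c/8))/3 + 4*sin(c)/9


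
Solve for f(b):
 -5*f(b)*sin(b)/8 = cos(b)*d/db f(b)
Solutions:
 f(b) = C1*cos(b)^(5/8)


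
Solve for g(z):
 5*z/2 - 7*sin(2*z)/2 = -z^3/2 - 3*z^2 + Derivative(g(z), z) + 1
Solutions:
 g(z) = C1 + z^4/8 + z^3 + 5*z^2/4 - z + 7*cos(2*z)/4


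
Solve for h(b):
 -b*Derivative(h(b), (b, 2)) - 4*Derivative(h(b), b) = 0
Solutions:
 h(b) = C1 + C2/b^3


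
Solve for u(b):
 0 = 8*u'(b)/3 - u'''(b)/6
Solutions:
 u(b) = C1 + C2*exp(-4*b) + C3*exp(4*b)


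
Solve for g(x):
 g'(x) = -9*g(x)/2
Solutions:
 g(x) = C1*exp(-9*x/2)


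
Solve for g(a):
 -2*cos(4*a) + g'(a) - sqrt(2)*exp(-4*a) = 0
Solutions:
 g(a) = C1 + sin(4*a)/2 - sqrt(2)*exp(-4*a)/4


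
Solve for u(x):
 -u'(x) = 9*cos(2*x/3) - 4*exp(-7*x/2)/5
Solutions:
 u(x) = C1 - 27*sin(2*x/3)/2 - 8*exp(-7*x/2)/35


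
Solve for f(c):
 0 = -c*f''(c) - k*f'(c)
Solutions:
 f(c) = C1 + c^(1 - re(k))*(C2*sin(log(c)*Abs(im(k))) + C3*cos(log(c)*im(k)))


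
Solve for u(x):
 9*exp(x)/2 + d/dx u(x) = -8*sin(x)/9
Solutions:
 u(x) = C1 - 9*exp(x)/2 + 8*cos(x)/9


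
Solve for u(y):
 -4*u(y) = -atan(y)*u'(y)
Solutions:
 u(y) = C1*exp(4*Integral(1/atan(y), y))


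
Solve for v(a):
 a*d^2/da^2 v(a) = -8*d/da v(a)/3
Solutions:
 v(a) = C1 + C2/a^(5/3)


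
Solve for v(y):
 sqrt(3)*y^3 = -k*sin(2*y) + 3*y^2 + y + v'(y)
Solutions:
 v(y) = C1 - k*cos(2*y)/2 + sqrt(3)*y^4/4 - y^3 - y^2/2


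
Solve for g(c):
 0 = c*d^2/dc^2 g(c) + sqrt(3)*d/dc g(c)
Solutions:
 g(c) = C1 + C2*c^(1 - sqrt(3))


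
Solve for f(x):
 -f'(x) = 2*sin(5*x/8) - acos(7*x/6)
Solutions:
 f(x) = C1 + x*acos(7*x/6) - sqrt(36 - 49*x^2)/7 + 16*cos(5*x/8)/5


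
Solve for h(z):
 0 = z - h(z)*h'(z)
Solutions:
 h(z) = -sqrt(C1 + z^2)
 h(z) = sqrt(C1 + z^2)


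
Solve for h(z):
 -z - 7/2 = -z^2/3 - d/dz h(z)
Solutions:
 h(z) = C1 - z^3/9 + z^2/2 + 7*z/2


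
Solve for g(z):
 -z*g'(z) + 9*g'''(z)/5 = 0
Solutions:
 g(z) = C1 + Integral(C2*airyai(15^(1/3)*z/3) + C3*airybi(15^(1/3)*z/3), z)


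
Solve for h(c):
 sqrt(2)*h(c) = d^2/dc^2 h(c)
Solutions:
 h(c) = C1*exp(-2^(1/4)*c) + C2*exp(2^(1/4)*c)


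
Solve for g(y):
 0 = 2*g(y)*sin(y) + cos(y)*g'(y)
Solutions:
 g(y) = C1*cos(y)^2


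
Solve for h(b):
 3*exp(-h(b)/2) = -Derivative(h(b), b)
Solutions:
 h(b) = 2*log(C1 - 3*b/2)


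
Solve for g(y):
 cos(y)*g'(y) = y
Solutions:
 g(y) = C1 + Integral(y/cos(y), y)


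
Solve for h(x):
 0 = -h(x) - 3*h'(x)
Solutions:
 h(x) = C1*exp(-x/3)


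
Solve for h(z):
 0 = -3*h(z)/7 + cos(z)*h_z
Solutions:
 h(z) = C1*(sin(z) + 1)^(3/14)/(sin(z) - 1)^(3/14)


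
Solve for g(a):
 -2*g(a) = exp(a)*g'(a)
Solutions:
 g(a) = C1*exp(2*exp(-a))


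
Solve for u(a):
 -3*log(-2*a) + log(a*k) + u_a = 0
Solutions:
 u(a) = C1 + a*(-log(-k) - 2 + 3*log(2)) + 2*a*log(-a)


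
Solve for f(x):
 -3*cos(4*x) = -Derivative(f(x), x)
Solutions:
 f(x) = C1 + 3*sin(4*x)/4


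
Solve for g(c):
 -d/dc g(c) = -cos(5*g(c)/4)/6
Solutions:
 -c/6 - 2*log(sin(5*g(c)/4) - 1)/5 + 2*log(sin(5*g(c)/4) + 1)/5 = C1


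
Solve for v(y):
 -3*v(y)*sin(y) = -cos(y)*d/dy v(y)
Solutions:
 v(y) = C1/cos(y)^3


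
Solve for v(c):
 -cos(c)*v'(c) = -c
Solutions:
 v(c) = C1 + Integral(c/cos(c), c)


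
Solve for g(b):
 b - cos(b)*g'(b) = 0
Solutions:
 g(b) = C1 + Integral(b/cos(b), b)


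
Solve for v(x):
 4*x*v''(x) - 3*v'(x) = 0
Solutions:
 v(x) = C1 + C2*x^(7/4)


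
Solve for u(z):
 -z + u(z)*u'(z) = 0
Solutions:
 u(z) = -sqrt(C1 + z^2)
 u(z) = sqrt(C1 + z^2)


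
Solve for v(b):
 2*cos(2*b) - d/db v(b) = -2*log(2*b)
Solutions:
 v(b) = C1 + 2*b*log(b) - 2*b + 2*b*log(2) + sin(2*b)


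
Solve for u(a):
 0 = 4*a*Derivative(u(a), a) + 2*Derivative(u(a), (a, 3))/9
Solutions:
 u(a) = C1 + Integral(C2*airyai(-18^(1/3)*a) + C3*airybi(-18^(1/3)*a), a)


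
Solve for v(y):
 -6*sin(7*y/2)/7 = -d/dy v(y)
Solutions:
 v(y) = C1 - 12*cos(7*y/2)/49


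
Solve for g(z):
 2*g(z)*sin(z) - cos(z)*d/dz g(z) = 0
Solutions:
 g(z) = C1/cos(z)^2


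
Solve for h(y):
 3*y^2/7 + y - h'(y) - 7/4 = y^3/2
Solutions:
 h(y) = C1 - y^4/8 + y^3/7 + y^2/2 - 7*y/4


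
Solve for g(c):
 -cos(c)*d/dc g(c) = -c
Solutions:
 g(c) = C1 + Integral(c/cos(c), c)


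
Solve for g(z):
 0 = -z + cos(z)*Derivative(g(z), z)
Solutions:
 g(z) = C1 + Integral(z/cos(z), z)


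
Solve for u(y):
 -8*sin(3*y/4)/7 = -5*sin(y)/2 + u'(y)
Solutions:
 u(y) = C1 + 32*cos(3*y/4)/21 - 5*cos(y)/2


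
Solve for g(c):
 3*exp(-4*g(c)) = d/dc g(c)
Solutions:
 g(c) = log(-I*(C1 + 12*c)^(1/4))
 g(c) = log(I*(C1 + 12*c)^(1/4))
 g(c) = log(-(C1 + 12*c)^(1/4))
 g(c) = log(C1 + 12*c)/4


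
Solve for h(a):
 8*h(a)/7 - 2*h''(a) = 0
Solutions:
 h(a) = C1*exp(-2*sqrt(7)*a/7) + C2*exp(2*sqrt(7)*a/7)


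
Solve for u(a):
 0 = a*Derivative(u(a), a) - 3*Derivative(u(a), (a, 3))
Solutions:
 u(a) = C1 + Integral(C2*airyai(3^(2/3)*a/3) + C3*airybi(3^(2/3)*a/3), a)


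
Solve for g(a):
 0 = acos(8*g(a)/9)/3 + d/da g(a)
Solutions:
 Integral(1/acos(8*_y/9), (_y, g(a))) = C1 - a/3


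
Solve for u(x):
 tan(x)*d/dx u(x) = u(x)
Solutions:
 u(x) = C1*sin(x)


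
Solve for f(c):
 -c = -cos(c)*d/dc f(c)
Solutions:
 f(c) = C1 + Integral(c/cos(c), c)


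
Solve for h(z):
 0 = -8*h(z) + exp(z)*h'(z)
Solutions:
 h(z) = C1*exp(-8*exp(-z))


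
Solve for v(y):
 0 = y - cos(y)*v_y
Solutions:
 v(y) = C1 + Integral(y/cos(y), y)


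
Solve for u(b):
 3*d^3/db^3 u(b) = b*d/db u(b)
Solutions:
 u(b) = C1 + Integral(C2*airyai(3^(2/3)*b/3) + C3*airybi(3^(2/3)*b/3), b)


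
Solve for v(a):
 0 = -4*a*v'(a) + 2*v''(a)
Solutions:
 v(a) = C1 + C2*erfi(a)


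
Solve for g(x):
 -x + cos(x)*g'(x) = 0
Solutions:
 g(x) = C1 + Integral(x/cos(x), x)


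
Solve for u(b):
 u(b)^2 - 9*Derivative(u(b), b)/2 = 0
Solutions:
 u(b) = -9/(C1 + 2*b)


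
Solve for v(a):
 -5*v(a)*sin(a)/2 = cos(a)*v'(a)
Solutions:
 v(a) = C1*cos(a)^(5/2)


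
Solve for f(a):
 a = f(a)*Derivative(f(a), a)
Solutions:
 f(a) = -sqrt(C1 + a^2)
 f(a) = sqrt(C1 + a^2)


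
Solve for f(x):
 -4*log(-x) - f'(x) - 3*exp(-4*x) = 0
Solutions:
 f(x) = C1 - 4*x*log(-x) + 4*x + 3*exp(-4*x)/4


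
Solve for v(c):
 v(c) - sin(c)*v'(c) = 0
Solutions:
 v(c) = C1*sqrt(cos(c) - 1)/sqrt(cos(c) + 1)


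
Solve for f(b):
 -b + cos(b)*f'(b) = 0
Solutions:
 f(b) = C1 + Integral(b/cos(b), b)


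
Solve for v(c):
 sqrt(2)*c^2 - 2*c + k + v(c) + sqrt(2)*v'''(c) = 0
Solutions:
 v(c) = C3*exp(-2^(5/6)*c/2) - sqrt(2)*c^2 + 2*c - k + (C1*sin(2^(5/6)*sqrt(3)*c/4) + C2*cos(2^(5/6)*sqrt(3)*c/4))*exp(2^(5/6)*c/4)


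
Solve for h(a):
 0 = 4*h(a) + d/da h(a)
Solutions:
 h(a) = C1*exp(-4*a)


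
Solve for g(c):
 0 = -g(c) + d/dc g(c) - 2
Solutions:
 g(c) = C1*exp(c) - 2


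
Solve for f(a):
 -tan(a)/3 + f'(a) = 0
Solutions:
 f(a) = C1 - log(cos(a))/3


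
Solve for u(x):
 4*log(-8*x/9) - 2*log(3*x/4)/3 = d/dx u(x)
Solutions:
 u(x) = C1 + 10*x*log(x)/3 + x*(-9*log(3) - 10/3 + log(6)/3 + 13*log(2) + 4*I*pi)


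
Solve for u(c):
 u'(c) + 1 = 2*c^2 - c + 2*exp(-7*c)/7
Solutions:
 u(c) = C1 + 2*c^3/3 - c^2/2 - c - 2*exp(-7*c)/49


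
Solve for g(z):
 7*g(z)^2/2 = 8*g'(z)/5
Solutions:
 g(z) = -16/(C1 + 35*z)


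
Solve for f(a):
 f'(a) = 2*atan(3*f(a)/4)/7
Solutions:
 Integral(1/atan(3*_y/4), (_y, f(a))) = C1 + 2*a/7


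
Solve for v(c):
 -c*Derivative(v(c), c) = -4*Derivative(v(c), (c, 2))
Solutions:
 v(c) = C1 + C2*erfi(sqrt(2)*c/4)


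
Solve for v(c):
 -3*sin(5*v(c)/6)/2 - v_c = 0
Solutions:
 3*c/2 + 3*log(cos(5*v(c)/6) - 1)/5 - 3*log(cos(5*v(c)/6) + 1)/5 = C1


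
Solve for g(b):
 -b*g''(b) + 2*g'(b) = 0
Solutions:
 g(b) = C1 + C2*b^3


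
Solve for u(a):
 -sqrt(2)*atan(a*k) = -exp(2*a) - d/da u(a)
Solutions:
 u(a) = C1 + sqrt(2)*Piecewise((a*atan(a*k) - log(a^2*k^2 + 1)/(2*k), Ne(k, 0)), (0, True)) - exp(2*a)/2


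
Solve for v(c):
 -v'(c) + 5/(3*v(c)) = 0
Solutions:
 v(c) = -sqrt(C1 + 30*c)/3
 v(c) = sqrt(C1 + 30*c)/3


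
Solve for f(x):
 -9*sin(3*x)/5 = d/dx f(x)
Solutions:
 f(x) = C1 + 3*cos(3*x)/5


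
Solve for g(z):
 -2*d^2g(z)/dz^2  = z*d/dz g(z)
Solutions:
 g(z) = C1 + C2*erf(z/2)


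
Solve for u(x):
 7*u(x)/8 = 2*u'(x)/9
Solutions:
 u(x) = C1*exp(63*x/16)


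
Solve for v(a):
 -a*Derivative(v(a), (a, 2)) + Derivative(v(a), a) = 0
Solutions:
 v(a) = C1 + C2*a^2


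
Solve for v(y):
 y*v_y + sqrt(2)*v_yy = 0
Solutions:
 v(y) = C1 + C2*erf(2^(1/4)*y/2)


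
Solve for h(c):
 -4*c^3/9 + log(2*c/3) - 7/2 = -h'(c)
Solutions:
 h(c) = C1 + c^4/9 - c*log(c) + c*log(3/2) + 9*c/2


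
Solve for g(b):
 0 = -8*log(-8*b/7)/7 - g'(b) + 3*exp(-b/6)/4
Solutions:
 g(b) = C1 - 8*b*log(-b)/7 + 8*b*(-3*log(2) + 1 + log(7))/7 - 9*exp(-b/6)/2


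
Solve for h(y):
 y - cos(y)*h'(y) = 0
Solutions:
 h(y) = C1 + Integral(y/cos(y), y)


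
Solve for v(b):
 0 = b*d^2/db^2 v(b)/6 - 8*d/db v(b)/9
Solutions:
 v(b) = C1 + C2*b^(19/3)


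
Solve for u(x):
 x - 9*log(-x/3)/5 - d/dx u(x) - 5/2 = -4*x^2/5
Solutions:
 u(x) = C1 + 4*x^3/15 + x^2/2 - 9*x*log(-x)/5 + x*(-7 + 18*log(3))/10


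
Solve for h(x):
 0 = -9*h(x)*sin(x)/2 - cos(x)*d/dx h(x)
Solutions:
 h(x) = C1*cos(x)^(9/2)


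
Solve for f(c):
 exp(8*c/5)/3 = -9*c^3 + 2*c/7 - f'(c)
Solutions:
 f(c) = C1 - 9*c^4/4 + c^2/7 - 5*exp(8*c/5)/24


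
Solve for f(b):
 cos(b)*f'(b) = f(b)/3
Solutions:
 f(b) = C1*(sin(b) + 1)^(1/6)/(sin(b) - 1)^(1/6)


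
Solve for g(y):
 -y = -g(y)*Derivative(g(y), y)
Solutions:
 g(y) = -sqrt(C1 + y^2)
 g(y) = sqrt(C1 + y^2)


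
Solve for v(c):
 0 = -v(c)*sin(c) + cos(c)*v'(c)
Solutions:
 v(c) = C1/cos(c)


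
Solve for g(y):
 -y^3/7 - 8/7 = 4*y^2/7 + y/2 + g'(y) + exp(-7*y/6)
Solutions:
 g(y) = C1 - y^4/28 - 4*y^3/21 - y^2/4 - 8*y/7 + 6*exp(-7*y/6)/7


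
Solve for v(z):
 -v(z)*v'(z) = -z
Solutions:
 v(z) = -sqrt(C1 + z^2)
 v(z) = sqrt(C1 + z^2)


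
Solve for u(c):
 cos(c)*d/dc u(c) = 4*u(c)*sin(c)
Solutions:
 u(c) = C1/cos(c)^4


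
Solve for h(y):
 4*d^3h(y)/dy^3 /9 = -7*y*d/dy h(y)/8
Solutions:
 h(y) = C1 + Integral(C2*airyai(-126^(1/3)*y/4) + C3*airybi(-126^(1/3)*y/4), y)


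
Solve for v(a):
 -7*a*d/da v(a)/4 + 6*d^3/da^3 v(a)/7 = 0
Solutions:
 v(a) = C1 + Integral(C2*airyai(21^(2/3)*a/6) + C3*airybi(21^(2/3)*a/6), a)


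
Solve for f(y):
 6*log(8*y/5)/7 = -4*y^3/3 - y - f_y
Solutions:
 f(y) = C1 - y^4/3 - y^2/2 - 6*y*log(y)/7 - 18*y*log(2)/7 + 6*y/7 + 6*y*log(5)/7


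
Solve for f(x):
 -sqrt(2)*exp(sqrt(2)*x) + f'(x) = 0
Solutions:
 f(x) = C1 + exp(sqrt(2)*x)


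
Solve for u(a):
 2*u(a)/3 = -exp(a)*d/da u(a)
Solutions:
 u(a) = C1*exp(2*exp(-a)/3)
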